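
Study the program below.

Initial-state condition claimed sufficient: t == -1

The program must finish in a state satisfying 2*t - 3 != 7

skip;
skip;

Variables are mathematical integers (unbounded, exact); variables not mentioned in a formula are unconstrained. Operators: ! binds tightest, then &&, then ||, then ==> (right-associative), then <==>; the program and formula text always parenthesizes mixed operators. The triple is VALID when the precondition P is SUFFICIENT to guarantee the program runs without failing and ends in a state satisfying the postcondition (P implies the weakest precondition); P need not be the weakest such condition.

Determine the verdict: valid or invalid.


Working backward. After the program, the postcondition 2*t - 3 != 7 must hold; in canonical form it is 2*t != 10.
Before skip: 2*t != 10
Before skip: 2*t != 10
The weakest precondition is 2*t != 10.
Check whether t == -1 implies it.
Every state satisfying the precondition satisfies the weakest precondition: the implication holds.
Answer: valid


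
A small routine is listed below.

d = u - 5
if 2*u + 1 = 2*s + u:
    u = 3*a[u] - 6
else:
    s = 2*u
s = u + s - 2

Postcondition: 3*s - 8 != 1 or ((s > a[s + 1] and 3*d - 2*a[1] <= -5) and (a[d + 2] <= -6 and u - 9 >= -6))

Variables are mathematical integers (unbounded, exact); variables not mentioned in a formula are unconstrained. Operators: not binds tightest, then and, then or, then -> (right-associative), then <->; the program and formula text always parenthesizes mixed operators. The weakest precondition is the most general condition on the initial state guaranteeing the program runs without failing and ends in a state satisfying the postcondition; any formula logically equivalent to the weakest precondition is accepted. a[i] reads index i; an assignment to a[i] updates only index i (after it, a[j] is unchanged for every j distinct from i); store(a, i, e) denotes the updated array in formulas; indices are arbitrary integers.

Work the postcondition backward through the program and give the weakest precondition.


Working backward. After the program, the postcondition 3*s - 8 != 1 or ((s > a[s + 1] and 3*d - 2*a[1] <= -5) and (a[d + 2] <= -6 and u - 9 >= -6)) must hold; in canonical form it is 3*s != 9 or (s > a[s + 1] and 3*d <= 2*a[1] - 5 and a[d + 2] <= -6 and u >= 3).
Before s := u + s - 2: 3*s + 3*u != 15 or (s + u > a[s + u - 1] + 2 and 3*d <= 2*a[1] - 5 and a[d + 2] <= -6 and u >= 3)
Then branch requires 9*a[u] + 3*s != 33 or (3*a[u] + s > a[3*a[u] + s - 7] + 8 and 3*d <= 2*a[1] - 5 and a[d + 2] <= -6 and 3*a[u] >= 9); else branch requires 9*u != 15 or (3*u > a[3*u - 1] + 2 and 3*d <= 2*a[1] - 5 and a[d + 2] <= -6 and u >= 3).
Before the if: (u = 2*s - 1 -> (9*a[u] + 3*s != 33 or (3*a[u] + s > a[3*a[u] + s - 7] + 8 and 3*d <= 2*a[1] - 5 and a[d + 2] <= -6 and 3*a[u] >= 9))) and ((not (u = 2*s - 1)) -> (9*u != 15 or (3*u > a[3*u - 1] + 2 and 3*d <= 2*a[1] - 5 and a[d + 2] <= -6 and u >= 3)))
Before d := u - 5: (u = 2*s - 1 -> (9*a[u] + 3*s != 33 or (3*a[u] + s > a[3*a[u] + s - 7] + 8 and 3*u <= 2*a[1] + 10 and a[u - 3] <= -6 and 3*a[u] >= 9))) and ((not (u = 2*s - 1)) -> (9*u != 15 or (3*u > a[3*u - 1] + 2 and 3*u <= 2*a[1] + 10 and a[u - 3] <= -6 and u >= 3)))
Answer: WP = (u = 2*s - 1 -> (9*a[u] + 3*s != 33 or (3*a[u] + s > a[3*a[u] + s - 7] + 8 and 3*u <= 2*a[1] + 10 and a[u - 3] <= -6 and 3*a[u] >= 9))) and ((not (u = 2*s - 1)) -> (9*u != 15 or (3*u > a[3*u - 1] + 2 and 3*u <= 2*a[1] + 10 and a[u - 3] <= -6 and u >= 3)))


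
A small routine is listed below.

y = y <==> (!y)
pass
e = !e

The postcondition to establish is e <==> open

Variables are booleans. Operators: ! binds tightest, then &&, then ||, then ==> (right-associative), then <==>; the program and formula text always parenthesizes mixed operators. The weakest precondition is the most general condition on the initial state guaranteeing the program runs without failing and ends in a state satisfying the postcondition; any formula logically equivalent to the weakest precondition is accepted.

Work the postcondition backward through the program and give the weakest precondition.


Working backward. After the program, e <==> open must hold.
Before e := !e: (!e) <==> open
Before skip: (!e) <==> open
Before y := y <==> (!y): (!e) <==> open
Answer: WP = (!e) <==> open


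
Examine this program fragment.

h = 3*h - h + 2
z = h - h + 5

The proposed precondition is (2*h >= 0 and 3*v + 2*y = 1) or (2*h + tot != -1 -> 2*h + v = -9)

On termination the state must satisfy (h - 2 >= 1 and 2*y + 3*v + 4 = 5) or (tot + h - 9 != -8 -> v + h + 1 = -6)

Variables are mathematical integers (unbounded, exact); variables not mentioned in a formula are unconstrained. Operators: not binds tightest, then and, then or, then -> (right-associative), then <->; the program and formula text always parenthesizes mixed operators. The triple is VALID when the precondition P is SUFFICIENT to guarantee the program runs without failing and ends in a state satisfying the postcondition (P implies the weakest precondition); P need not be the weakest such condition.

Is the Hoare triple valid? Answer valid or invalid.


Working backward. After the program, the postcondition (h - 2 >= 1 and 2*y + 3*v + 4 = 5) or (tot + h - 9 != -8 -> v + h + 1 = -6) must hold; in canonical form it is (h >= 3 and 3*v + 2*y = 1) or (h + tot != 1 -> h + v = -7).
Before z := h - h + 5: (h >= 3 and 3*v + 2*y = 1) or (h + tot != 1 -> h + v = -7)
Before h := 3*h - h + 2: (2*h >= 1 and 3*v + 2*y = 1) or (2*h + tot != -1 -> 2*h + v = -9)
The weakest precondition is (2*h >= 1 and 3*v + 2*y = 1) or (2*h + tot != -1 -> 2*h + v = -9).
Check whether (2*h >= 0 and 3*v + 2*y = 1) or (2*h + tot != -1 -> 2*h + v = -9) implies it.
Countermodel: at the initial state h = 0, tot = 0, v = -11, y = 17, the precondition holds but the weakest precondition fails.
Answer: invalid


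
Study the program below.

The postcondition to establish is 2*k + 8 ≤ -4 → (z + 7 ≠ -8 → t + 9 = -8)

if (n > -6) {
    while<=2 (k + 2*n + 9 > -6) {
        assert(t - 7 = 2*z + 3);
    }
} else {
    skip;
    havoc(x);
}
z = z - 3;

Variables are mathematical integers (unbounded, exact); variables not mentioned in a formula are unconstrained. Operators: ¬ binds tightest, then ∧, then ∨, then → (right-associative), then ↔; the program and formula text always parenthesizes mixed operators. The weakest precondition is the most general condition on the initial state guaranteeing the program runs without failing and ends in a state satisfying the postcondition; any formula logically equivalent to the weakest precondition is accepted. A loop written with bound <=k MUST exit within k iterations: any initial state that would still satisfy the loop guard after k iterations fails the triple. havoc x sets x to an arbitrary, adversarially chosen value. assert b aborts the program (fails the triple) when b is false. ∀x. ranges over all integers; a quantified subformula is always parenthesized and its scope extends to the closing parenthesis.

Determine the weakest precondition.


Working backward. After the program, the postcondition 2*k + 8 ≤ -4 → (z + 7 ≠ -8 → t + 9 = -8) must hold; in canonical form it is 2*k ≤ -12 → (z ≠ -15 → t = -17).
Before z := z - 3: 2*k ≤ -12 → (z ≠ -12 → t = -17)
Then branch requires (k + 2*n > -15 → (t = 2*z + 10 ∧ (k + 2*n > -15 → (t = 2*z + 10 ∧ (¬(k + 2*n > -15)) ∧ (2*k ≤ -12 → (z ≠ -12 → t = -17)))) ∧ ((¬(k + 2*n > -15)) → (2*k ≤ -12 → (z ≠ -12 → t = -17))))) ∧ ((¬(k + 2*n > -15)) → (2*k ≤ -12 → (z ≠ -12 → t = -17))); else branch requires 2*k ≤ -12 → (z ≠ -12 → t = -17).
Before the if: (n > -6 → ((k + 2*n > -15 → (t = 2*z + 10 ∧ (k + 2*n > -15 → (t = 2*z + 10 ∧ (¬(k + 2*n > -15)) ∧ (2*k ≤ -12 → (z ≠ -12 → t = -17)))) ∧ ((¬(k + 2*n > -15)) → (2*k ≤ -12 → (z ≠ -12 → t = -17))))) ∧ ((¬(k + 2*n > -15)) → (2*k ≤ -12 → (z ≠ -12 → t = -17))))) ∧ ((¬(n > -6)) → (2*k ≤ -12 → (z ≠ -12 → t = -17)))
Answer: WP = (n > -6 → ((k + 2*n > -15 → (t = 2*z + 10 ∧ (k + 2*n > -15 → (t = 2*z + 10 ∧ (¬(k + 2*n > -15)) ∧ (2*k ≤ -12 → (z ≠ -12 → t = -17)))) ∧ ((¬(k + 2*n > -15)) → (2*k ≤ -12 → (z ≠ -12 → t = -17))))) ∧ ((¬(k + 2*n > -15)) → (2*k ≤ -12 → (z ≠ -12 → t = -17))))) ∧ ((¬(n > -6)) → (2*k ≤ -12 → (z ≠ -12 → t = -17)))


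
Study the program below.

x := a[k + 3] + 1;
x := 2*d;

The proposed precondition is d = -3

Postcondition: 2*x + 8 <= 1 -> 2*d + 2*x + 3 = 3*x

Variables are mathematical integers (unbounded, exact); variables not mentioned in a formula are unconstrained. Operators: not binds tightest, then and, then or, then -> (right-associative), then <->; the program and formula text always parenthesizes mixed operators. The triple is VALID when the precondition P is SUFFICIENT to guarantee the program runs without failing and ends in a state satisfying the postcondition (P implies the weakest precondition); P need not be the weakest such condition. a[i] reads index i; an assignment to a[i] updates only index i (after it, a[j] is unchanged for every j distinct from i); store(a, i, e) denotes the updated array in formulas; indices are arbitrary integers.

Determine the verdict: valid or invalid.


Working backward. After the program, the postcondition 2*x + 8 <= 1 -> 2*d + 2*x + 3 = 3*x must hold; in canonical form it is 2*x <= -7 -> 2*d = x - 3.
Before x := 2*d: not (4*d <= -7)
Before x := a[k + 3] + 1: not (4*d <= -7)
The weakest precondition is not (4*d <= -7).
Check whether d = -3 implies it.
Countermodel: at the initial state d = -3, the precondition holds but the weakest precondition fails.
Answer: invalid


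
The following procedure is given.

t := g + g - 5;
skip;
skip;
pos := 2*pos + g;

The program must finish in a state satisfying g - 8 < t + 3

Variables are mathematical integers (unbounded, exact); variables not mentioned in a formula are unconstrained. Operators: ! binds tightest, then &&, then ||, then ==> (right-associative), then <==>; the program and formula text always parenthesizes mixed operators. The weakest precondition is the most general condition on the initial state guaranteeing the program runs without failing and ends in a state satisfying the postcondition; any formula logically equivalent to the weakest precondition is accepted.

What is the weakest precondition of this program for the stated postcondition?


Working backward. After the program, the postcondition g - 8 < t + 3 must hold; in canonical form it is g < t + 11.
Before pos := 2*pos + g: g < t + 11
Before skip: g < t + 11
Before skip: g < t + 11
Before t := g + g - 5: g > -6
Answer: WP = g > -6


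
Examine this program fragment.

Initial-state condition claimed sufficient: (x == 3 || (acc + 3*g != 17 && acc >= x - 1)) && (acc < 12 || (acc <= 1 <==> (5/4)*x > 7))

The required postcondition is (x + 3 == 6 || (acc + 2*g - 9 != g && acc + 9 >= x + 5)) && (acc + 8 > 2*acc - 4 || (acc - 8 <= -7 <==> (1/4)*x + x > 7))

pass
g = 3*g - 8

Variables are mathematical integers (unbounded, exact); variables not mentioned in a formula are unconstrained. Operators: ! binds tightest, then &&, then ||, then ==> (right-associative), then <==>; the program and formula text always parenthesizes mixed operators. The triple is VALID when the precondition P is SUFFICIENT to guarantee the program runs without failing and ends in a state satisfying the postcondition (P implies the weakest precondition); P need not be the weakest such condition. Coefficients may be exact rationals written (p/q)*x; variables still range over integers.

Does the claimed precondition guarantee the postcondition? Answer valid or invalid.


Working backward. After the program, the postcondition (x + 3 == 6 || (acc + 2*g - 9 != g && acc + 9 >= x + 5)) && (acc + 8 > 2*acc - 4 || (acc - 8 <= -7 <==> (1/4)*x + x > 7)) must hold; in canonical form it is (x == 3 || (acc + g != 9 && acc >= x - 4)) && (acc < 12 || (acc <= 1 <==> (5/4)*x > 7)).
Before g := 3*g - 8: (x == 3 || (acc + 3*g != 17 && acc >= x - 4)) && (acc < 12 || (acc <= 1 <==> (5/4)*x > 7))
Before skip: (x == 3 || (acc + 3*g != 17 && acc >= x - 4)) && (acc < 12 || (acc <= 1 <==> (5/4)*x > 7))
The weakest precondition is (x == 3 || (acc + 3*g != 17 && acc >= x - 4)) && (acc < 12 || (acc <= 1 <==> (5/4)*x > 7)).
Check whether (x == 3 || (acc + 3*g != 17 && acc >= x - 1)) && (acc < 12 || (acc <= 1 <==> (5/4)*x > 7)) implies it.
Every state satisfying the precondition satisfies the weakest precondition: the implication holds.
Answer: valid


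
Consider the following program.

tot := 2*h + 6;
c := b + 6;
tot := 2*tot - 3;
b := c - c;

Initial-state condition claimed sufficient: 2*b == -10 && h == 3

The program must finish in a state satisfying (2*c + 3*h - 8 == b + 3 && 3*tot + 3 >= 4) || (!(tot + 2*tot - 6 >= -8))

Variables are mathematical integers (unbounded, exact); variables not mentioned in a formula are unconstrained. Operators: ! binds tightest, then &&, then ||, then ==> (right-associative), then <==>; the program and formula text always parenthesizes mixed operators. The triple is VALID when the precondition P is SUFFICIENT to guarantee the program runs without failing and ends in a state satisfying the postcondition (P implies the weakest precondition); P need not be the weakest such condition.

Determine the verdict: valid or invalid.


Working backward. After the program, the postcondition (2*c + 3*h - 8 == b + 3 && 3*tot + 3 >= 4) || (!(tot + 2*tot - 6 >= -8)) must hold; in canonical form it is (2*c + 3*h == b + 11 && 3*tot >= 1) || (!(3*tot >= -2)).
Before b := c - c: (2*c + 3*h == 11 && 3*tot >= 1) || (!(3*tot >= -2))
Before tot := 2*tot - 3: (2*c + 3*h == 11 && 6*tot >= 10) || (!(6*tot >= 7))
Before c := b + 6: (2*b + 3*h == -1 && 6*tot >= 10) || (!(6*tot >= 7))
Before tot := 2*h + 6: (2*b + 3*h == -1 && 12*h >= -26) || (!(12*h >= -29))
The weakest precondition is (2*b + 3*h == -1 && 12*h >= -26) || (!(12*h >= -29)).
Check whether 2*b == -10 && h == 3 implies it.
Every state satisfying the precondition satisfies the weakest precondition: the implication holds.
Answer: valid


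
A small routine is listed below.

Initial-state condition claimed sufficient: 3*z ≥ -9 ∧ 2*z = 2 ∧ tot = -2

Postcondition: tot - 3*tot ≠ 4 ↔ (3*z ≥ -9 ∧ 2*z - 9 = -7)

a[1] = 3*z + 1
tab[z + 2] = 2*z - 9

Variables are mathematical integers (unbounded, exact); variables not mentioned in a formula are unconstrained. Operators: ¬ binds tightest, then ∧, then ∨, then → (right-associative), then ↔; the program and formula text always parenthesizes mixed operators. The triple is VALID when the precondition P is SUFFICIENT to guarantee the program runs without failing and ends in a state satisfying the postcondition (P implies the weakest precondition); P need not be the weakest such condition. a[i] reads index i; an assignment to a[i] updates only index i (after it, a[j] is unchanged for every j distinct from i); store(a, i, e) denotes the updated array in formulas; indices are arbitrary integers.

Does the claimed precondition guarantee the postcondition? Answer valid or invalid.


Working backward. After the program, the postcondition tot - 3*tot ≠ 4 ↔ (3*z ≥ -9 ∧ 2*z - 9 = -7) must hold; in canonical form it is 2*tot ≠ -4 ↔ (3*z ≥ -9 ∧ 2*z = 2).
Before tab[z + 2] := 2*z - 9: 2*tot ≠ -4 ↔ (3*z ≥ -9 ∧ 2*z = 2)
Before a[1] := 3*z + 1: 2*tot ≠ -4 ↔ (3*z ≥ -9 ∧ 2*z = 2)
The weakest precondition is 2*tot ≠ -4 ↔ (3*z ≥ -9 ∧ 2*z = 2).
Check whether 3*z ≥ -9 ∧ 2*z = 2 ∧ tot = -2 implies it.
Countermodel: at the initial state tot = -2, z = 1, the precondition holds but the weakest precondition fails.
Answer: invalid


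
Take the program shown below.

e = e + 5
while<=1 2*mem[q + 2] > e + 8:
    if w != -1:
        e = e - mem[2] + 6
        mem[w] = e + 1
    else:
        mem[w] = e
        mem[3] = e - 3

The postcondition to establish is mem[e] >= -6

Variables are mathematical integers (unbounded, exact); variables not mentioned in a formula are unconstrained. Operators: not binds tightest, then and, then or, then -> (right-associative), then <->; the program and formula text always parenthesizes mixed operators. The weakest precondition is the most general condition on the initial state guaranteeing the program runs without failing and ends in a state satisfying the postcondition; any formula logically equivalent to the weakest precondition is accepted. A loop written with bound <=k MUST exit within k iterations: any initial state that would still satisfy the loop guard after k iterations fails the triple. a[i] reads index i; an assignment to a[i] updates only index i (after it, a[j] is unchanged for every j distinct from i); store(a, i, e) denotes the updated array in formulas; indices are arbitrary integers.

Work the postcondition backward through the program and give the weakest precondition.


Working backward. After the program, mem[e] >= -6 must hold.
Before the loop (bound <=1), unroll the exhaustion recursion (WP_0 = exit-now case; WP_j = one more guarded iteration, up to j = 1):
  WP_0: (not (2*mem[q + 2] > e + 8)) and mem[e] >= -6
  WP_1: (2*mem[q + 2] > e + 8 -> ((w != -1 -> ((not (mem[2] + 2*store(mem, w, -mem[2] + e + 7)[q + 2] > e + 14)) and store(mem, w, -mem[2] + e + 7)[-mem[2] + e + 6] >= -6)) and ((not (w != -1)) -> ((not (2*store(store(mem, w, e), 3, e - 3)[q + 2] > e + 8)) and store(store(mem, w, e), 3, e - 3)[e] >= -6)))) and ((not (2*mem[q + 2] > e + 8)) -> mem[e] >= -6)
So before the loop: (2*mem[q + 2] > e + 8 -> ((w != -1 -> ((not (mem[2] + 2*store(mem, w, -mem[2] + e + 7)[q + 2] > e + 14)) and store(mem, w, -mem[2] + e + 7)[-mem[2] + e + 6] >= -6)) and ((not (w != -1)) -> ((not (2*store(store(mem, w, e), 3, e - 3)[q + 2] > e + 8)) and store(store(mem, w, e), 3, e - 3)[e] >= -6)))) and ((not (2*mem[q + 2] > e + 8)) -> mem[e] >= -6)
Before e := e + 5: (2*mem[q + 2] > e + 13 -> ((w != -1 -> ((not (mem[2] + 2*store(mem, w, -mem[2] + e + 12)[q + 2] > e + 19)) and store(mem, w, -mem[2] + e + 12)[-mem[2] + e + 11] >= -6)) and ((not (w != -1)) -> ((not (2*store(store(mem, w, e + 5), 3, e + 2)[q + 2] > e + 13)) and store(store(mem, w, e + 5), 3, e + 2)[e + 5] >= -6)))) and ((not (2*mem[q + 2] > e + 13)) -> mem[e + 5] >= -6)
Answer: WP = (2*mem[q + 2] > e + 13 -> ((w != -1 -> ((not (mem[2] + 2*store(mem, w, -mem[2] + e + 12)[q + 2] > e + 19)) and store(mem, w, -mem[2] + e + 12)[-mem[2] + e + 11] >= -6)) and ((not (w != -1)) -> ((not (2*store(store(mem, w, e + 5), 3, e + 2)[q + 2] > e + 13)) and store(store(mem, w, e + 5), 3, e + 2)[e + 5] >= -6)))) and ((not (2*mem[q + 2] > e + 13)) -> mem[e + 5] >= -6)


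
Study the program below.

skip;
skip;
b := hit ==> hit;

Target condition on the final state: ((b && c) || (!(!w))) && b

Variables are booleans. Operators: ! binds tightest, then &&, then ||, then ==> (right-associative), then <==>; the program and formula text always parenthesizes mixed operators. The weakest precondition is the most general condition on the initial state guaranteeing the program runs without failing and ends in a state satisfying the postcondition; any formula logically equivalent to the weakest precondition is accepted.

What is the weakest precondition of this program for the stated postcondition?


Working backward. After the program, the postcondition ((b && c) || (!(!w))) && b must hold; in canonical form it is ((b && c) || w) && b.
Before b := hit ==> hit: c || w
Before skip: c || w
Before skip: c || w
Answer: WP = c || w


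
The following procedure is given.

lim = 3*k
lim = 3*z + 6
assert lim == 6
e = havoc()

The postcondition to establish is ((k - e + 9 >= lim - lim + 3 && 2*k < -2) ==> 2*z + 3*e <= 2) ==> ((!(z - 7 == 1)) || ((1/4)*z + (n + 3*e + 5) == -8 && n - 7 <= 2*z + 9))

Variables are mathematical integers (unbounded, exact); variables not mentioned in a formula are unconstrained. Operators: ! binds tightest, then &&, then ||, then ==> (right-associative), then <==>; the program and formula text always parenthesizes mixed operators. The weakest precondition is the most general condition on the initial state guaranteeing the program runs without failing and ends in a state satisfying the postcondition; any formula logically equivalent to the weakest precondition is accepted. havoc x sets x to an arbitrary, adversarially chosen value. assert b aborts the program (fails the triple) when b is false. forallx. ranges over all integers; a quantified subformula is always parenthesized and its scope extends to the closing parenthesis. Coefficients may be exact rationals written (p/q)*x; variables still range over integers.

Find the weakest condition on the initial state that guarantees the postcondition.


Working backward. After the program, the postcondition ((k - e + 9 >= lim - lim + 3 && 2*k < -2) ==> 2*z + 3*e <= 2) ==> ((!(z - 7 == 1)) || ((1/4)*z + (n + 3*e + 5) == -8 && n - 7 <= 2*z + 9)) must hold; in canonical form it is ((k >= e - 6 && 2*k < -2) ==> 3*e + 2*z <= 2) ==> ((!(z == 8)) || (3*e + n + (1/4)*z == -13 && n <= 2*z + 16)).
Before havoc e: forall e_1. (((k >= e_1 - 6 && 2*k < -2) ==> 3*e_1 + 2*z <= 2) ==> ((!(z == 8)) || (3*e_1 + n + (1/4)*z == -13 && n <= 2*z + 16)))
Before assert lim == 6: lim == 6 && (forall e_1. (((k >= e_1 - 6 && 2*k < -2) ==> 3*e_1 + 2*z <= 2) ==> ((!(z == 8)) || (3*e_1 + n + (1/4)*z == -13 && n <= 2*z + 16))))
Before lim := 3*z + 6: 3*z == 0 && (forall e_1. (((k >= e_1 - 6 && 2*k < -2) ==> 3*e_1 + 2*z <= 2) ==> ((!(z == 8)) || (3*e_1 + n + (1/4)*z == -13 && n <= 2*z + 16))))
Before lim := 3*k: 3*z == 0 && (forall e_1. (((k >= e_1 - 6 && 2*k < -2) ==> 3*e_1 + 2*z <= 2) ==> ((!(z == 8)) || (3*e_1 + n + (1/4)*z == -13 && n <= 2*z + 16))))
Answer: WP = 3*z == 0 && (forall e_1. (((k >= e_1 - 6 && 2*k < -2) ==> 3*e_1 + 2*z <= 2) ==> ((!(z == 8)) || (3*e_1 + n + (1/4)*z == -13 && n <= 2*z + 16))))


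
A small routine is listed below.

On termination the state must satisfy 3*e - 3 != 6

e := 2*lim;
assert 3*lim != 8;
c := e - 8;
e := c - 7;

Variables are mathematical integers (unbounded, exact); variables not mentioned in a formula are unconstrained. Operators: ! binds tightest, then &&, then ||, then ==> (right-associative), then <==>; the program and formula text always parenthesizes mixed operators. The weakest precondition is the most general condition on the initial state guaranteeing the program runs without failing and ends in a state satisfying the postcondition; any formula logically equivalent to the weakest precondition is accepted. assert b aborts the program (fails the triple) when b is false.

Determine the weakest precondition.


Working backward. After the program, the postcondition 3*e - 3 != 6 must hold; in canonical form it is 3*e != 9.
Before e := c - 7: 3*c != 30
Before c := e - 8: 3*e != 54
Before assert 3*lim != 8: 3*lim != 8 && 3*e != 54
Before e := 2*lim: 3*lim != 8 && 6*lim != 54
Answer: WP = 3*lim != 8 && 6*lim != 54


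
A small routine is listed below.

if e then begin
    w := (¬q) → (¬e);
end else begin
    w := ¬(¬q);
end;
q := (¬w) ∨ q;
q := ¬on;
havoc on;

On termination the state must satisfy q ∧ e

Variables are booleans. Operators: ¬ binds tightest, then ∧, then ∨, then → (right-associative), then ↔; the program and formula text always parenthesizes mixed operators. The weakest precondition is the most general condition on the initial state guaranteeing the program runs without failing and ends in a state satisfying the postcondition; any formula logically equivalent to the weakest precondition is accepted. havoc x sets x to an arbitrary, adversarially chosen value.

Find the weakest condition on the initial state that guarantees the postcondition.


Working backward. After the program, q ∧ e must hold.
Before havoc on: q ∧ e
Before q := ¬on: (¬on) ∧ e
Before q := (¬w) ∨ q: (¬on) ∧ e
Then branch requires (¬on) ∧ e; else branch requires (¬on) ∧ e.
Before the if: (e → ((¬on) ∧ e)) ∧ ((¬e) → ((¬on) ∧ e))
Answer: WP = (e → ((¬on) ∧ e)) ∧ ((¬e) → ((¬on) ∧ e))


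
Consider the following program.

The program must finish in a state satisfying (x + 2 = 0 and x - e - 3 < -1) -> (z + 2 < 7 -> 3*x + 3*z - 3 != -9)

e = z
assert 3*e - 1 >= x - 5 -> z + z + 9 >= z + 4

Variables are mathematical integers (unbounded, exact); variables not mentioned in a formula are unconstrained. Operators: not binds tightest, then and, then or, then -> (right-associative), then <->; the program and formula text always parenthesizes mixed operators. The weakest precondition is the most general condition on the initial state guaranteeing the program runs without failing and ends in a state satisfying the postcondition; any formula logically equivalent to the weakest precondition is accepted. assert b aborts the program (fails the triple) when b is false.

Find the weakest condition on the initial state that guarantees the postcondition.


Working backward. After the program, the postcondition (x + 2 = 0 and x - e - 3 < -1) -> (z + 2 < 7 -> 3*x + 3*z - 3 != -9) must hold; in canonical form it is (x = -2 and x < e + 2) -> (z < 5 -> 3*x + 3*z != -6).
Before assert 3*e - 1 >= x - 5 -> z + z + 9 >= z + 4: (3*e >= x - 4 -> z >= -5) and ((x = -2 and x < e + 2) -> (z < 5 -> 3*x + 3*z != -6))
Before e := z: (3*z >= x - 4 -> z >= -5) and ((x = -2 and x < z + 2) -> (z < 5 -> 3*x + 3*z != -6))
Answer: WP = (3*z >= x - 4 -> z >= -5) and ((x = -2 and x < z + 2) -> (z < 5 -> 3*x + 3*z != -6))


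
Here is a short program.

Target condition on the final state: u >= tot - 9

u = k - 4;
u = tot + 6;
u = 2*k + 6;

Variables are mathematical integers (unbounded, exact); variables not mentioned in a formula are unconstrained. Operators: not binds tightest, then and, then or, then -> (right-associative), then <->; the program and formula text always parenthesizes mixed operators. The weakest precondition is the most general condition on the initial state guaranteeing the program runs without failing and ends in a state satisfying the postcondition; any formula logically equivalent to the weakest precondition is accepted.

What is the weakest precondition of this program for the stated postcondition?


Working backward. After the program, u >= tot - 9 must hold.
Before u := 2*k + 6: 2*k >= tot - 15
Before u := tot + 6: 2*k >= tot - 15
Before u := k - 4: 2*k >= tot - 15
Answer: WP = 2*k >= tot - 15


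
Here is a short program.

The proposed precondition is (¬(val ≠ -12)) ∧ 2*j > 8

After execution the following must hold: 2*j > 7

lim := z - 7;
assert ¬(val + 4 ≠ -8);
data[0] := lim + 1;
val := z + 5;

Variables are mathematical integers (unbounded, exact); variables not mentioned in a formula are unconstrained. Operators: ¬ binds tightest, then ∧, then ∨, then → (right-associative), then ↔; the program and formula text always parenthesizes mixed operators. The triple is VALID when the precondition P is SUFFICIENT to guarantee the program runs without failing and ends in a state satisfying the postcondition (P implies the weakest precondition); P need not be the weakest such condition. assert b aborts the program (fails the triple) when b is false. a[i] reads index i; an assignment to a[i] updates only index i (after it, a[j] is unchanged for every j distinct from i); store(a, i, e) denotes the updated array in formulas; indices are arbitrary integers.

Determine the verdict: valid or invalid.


Working backward. After the program, 2*j > 7 must hold.
Before val := z + 5: 2*j > 7
Before data[0] := lim + 1: 2*j > 7
Before assert ¬(val + 4 ≠ -8): (¬(val ≠ -12)) ∧ 2*j > 7
Before lim := z - 7: (¬(val ≠ -12)) ∧ 2*j > 7
The weakest precondition is (¬(val ≠ -12)) ∧ 2*j > 7.
Check whether (¬(val ≠ -12)) ∧ 2*j > 8 implies it.
Every state satisfying the precondition satisfies the weakest precondition: the implication holds.
Answer: valid


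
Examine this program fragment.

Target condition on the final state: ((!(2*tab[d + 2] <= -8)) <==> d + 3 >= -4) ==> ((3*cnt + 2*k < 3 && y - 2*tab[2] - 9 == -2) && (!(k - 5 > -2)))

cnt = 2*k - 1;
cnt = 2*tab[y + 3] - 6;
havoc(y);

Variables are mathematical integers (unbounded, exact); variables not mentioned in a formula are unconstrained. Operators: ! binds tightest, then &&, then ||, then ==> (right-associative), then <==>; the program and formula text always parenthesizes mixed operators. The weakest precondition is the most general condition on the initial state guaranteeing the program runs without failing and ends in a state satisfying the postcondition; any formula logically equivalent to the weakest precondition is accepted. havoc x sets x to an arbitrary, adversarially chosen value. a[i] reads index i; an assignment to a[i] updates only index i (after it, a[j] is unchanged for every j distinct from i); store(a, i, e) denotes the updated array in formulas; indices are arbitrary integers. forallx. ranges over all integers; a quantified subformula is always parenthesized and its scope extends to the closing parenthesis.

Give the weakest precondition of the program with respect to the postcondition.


Working backward. After the program, the postcondition ((!(2*tab[d + 2] <= -8)) <==> d + 3 >= -4) ==> ((3*cnt + 2*k < 3 && y - 2*tab[2] - 9 == -2) && (!(k - 5 > -2))) must hold; in canonical form it is ((!(2*tab[d + 2] <= -8)) <==> d >= -7) ==> (3*cnt + 2*k < 3 && y == 2*tab[2] + 7 && (!(k > 3))).
Before havoc y: forall y_1. (((!(2*tab[d + 2] <= -8)) <==> d >= -7) ==> (3*cnt + 2*k < 3 && y_1 == 2*tab[2] + 7 && (!(k > 3))))
Before cnt := 2*tab[y + 3] - 6: forall y_1. (((!(2*tab[d + 2] <= -8)) <==> d >= -7) ==> (6*tab[y + 3] + 2*k < 21 && y_1 == 2*tab[2] + 7 && (!(k > 3))))
Before cnt := 2*k - 1: forall y_1. (((!(2*tab[d + 2] <= -8)) <==> d >= -7) ==> (6*tab[y + 3] + 2*k < 21 && y_1 == 2*tab[2] + 7 && (!(k > 3))))
Answer: WP = forall y_1. (((!(2*tab[d + 2] <= -8)) <==> d >= -7) ==> (6*tab[y + 3] + 2*k < 21 && y_1 == 2*tab[2] + 7 && (!(k > 3))))


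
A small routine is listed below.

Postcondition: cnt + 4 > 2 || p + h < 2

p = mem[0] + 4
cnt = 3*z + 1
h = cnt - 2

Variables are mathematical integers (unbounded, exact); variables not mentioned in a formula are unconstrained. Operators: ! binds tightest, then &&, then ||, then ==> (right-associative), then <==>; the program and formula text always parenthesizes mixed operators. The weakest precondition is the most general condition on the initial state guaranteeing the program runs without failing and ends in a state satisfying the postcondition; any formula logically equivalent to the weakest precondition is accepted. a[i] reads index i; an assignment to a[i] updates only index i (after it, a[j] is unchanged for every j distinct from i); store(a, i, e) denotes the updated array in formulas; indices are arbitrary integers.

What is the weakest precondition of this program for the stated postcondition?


Working backward. After the program, the postcondition cnt + 4 > 2 || p + h < 2 must hold; in canonical form it is cnt > -2 || h + p < 2.
Before h := cnt - 2: cnt > -2 || cnt + p < 4
Before cnt := 3*z + 1: 3*z > -3 || p + 3*z < 3
Before p := mem[0] + 4: 3*z > -3 || mem[0] + 3*z < -1
Answer: WP = 3*z > -3 || mem[0] + 3*z < -1


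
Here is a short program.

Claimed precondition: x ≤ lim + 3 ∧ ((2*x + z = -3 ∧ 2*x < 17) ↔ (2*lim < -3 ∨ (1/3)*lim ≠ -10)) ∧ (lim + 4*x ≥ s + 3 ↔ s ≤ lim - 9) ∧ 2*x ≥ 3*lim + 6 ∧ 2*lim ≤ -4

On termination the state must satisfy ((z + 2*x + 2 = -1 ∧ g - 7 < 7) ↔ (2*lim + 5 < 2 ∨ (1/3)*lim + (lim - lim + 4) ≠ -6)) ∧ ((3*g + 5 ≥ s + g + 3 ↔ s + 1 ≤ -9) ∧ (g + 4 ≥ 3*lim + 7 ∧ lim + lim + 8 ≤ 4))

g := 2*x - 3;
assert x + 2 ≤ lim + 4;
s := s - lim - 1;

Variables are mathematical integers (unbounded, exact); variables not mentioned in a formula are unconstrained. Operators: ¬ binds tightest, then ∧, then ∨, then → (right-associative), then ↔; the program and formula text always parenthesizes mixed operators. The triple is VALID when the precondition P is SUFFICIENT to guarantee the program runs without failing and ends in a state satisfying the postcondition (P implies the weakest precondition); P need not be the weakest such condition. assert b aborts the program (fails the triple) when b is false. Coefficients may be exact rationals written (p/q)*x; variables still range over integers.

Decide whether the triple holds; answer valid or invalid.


Working backward. After the program, the postcondition ((z + 2*x + 2 = -1 ∧ g - 7 < 7) ↔ (2*lim + 5 < 2 ∨ (1/3)*lim + (lim - lim + 4) ≠ -6)) ∧ ((3*g + 5 ≥ s + g + 3 ↔ s + 1 ≤ -9) ∧ (g + 4 ≥ 3*lim + 7 ∧ lim + lim + 8 ≤ 4)) must hold; in canonical form it is ((2*x + z = -3 ∧ g < 14) ↔ (2*lim < -3 ∨ (1/3)*lim ≠ -10)) ∧ (2*g ≥ s - 2 ↔ s ≤ -10) ∧ g ≥ 3*lim + 3 ∧ 2*lim ≤ -4.
Before s := s - lim - 1: ((2*x + z = -3 ∧ g < 14) ↔ (2*lim < -3 ∨ (1/3)*lim ≠ -10)) ∧ (2*g + lim ≥ s - 3 ↔ s ≤ lim - 9) ∧ g ≥ 3*lim + 3 ∧ 2*lim ≤ -4
Before assert x + 2 ≤ lim + 4: x ≤ lim + 2 ∧ ((2*x + z = -3 ∧ g < 14) ↔ (2*lim < -3 ∨ (1/3)*lim ≠ -10)) ∧ (2*g + lim ≥ s - 3 ↔ s ≤ lim - 9) ∧ g ≥ 3*lim + 3 ∧ 2*lim ≤ -4
Before g := 2*x - 3: x ≤ lim + 2 ∧ ((2*x + z = -3 ∧ 2*x < 17) ↔ (2*lim < -3 ∨ (1/3)*lim ≠ -10)) ∧ (lim + 4*x ≥ s + 3 ↔ s ≤ lim - 9) ∧ 2*x ≥ 3*lim + 6 ∧ 2*lim ≤ -4
The weakest precondition is x ≤ lim + 2 ∧ ((2*x + z = -3 ∧ 2*x < 17) ↔ (2*lim < -3 ∨ (1/3)*lim ≠ -10)) ∧ (lim + 4*x ≥ s + 3 ↔ s ≤ lim - 9) ∧ 2*x ≥ 3*lim + 6 ∧ 2*lim ≤ -4.
Check whether x ≤ lim + 3 ∧ ((2*x + z = -3 ∧ 2*x < 17) ↔ (2*lim < -3 ∨ (1/3)*lim ≠ -10)) ∧ (lim + 4*x ≥ s + 3 ↔ s ≤ lim - 9) ∧ 2*x ≥ 3*lim + 6 ∧ 2*lim ≤ -4 implies it.
Countermodel: at the initial state lim = -2, s = 0, x = 1, z = -5, the precondition holds but the weakest precondition fails.
Answer: invalid


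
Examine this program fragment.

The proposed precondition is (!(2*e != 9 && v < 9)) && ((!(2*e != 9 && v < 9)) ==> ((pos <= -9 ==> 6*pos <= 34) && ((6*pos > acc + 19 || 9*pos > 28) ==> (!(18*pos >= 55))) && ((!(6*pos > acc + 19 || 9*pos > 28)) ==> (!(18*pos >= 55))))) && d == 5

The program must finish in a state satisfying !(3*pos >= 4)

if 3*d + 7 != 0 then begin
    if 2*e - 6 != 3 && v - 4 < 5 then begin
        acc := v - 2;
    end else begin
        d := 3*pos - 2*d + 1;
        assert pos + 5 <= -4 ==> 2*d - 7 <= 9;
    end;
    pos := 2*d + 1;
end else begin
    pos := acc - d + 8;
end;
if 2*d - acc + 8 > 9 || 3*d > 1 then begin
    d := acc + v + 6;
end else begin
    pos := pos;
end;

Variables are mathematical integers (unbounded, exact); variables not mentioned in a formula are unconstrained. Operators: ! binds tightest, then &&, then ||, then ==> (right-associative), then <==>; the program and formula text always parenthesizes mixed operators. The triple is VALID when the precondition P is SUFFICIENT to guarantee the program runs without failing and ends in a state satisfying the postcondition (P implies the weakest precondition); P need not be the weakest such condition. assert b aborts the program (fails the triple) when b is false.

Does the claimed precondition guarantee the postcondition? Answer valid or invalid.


Working backward. After the program, !(3*pos >= 4) must hold.
Then branch requires !(3*pos >= 4); else branch requires !(3*pos >= 4).
Before the if: ((2*d > acc + 1 || 3*d > 1) ==> (!(3*pos >= 4))) && ((!(2*d > acc + 1 || 3*d > 1)) ==> (!(3*pos >= 4)))
Then branch requires ((2*e != 9 && v < 9) ==> (((2*d > v - 1 || 3*d > 1) ==> (!(6*d >= 1))) && ((!(2*d > v - 1 || 3*d > 1)) ==> (!(6*d >= 1))))) && ((!(2*e != 9 && v < 9)) ==> ((pos <= -9 ==> 6*pos <= 4*d + 14) && ((6*pos > acc + 4*d - 1 || 9*pos > 6*d - 2) ==> (!(18*pos >= 12*d - 5))) && ((!(6*pos > acc + 4*d - 1 || 9*pos > 6*d - 2)) ==> (!(18*pos >= 12*d - 5))))); else branch requires ((2*d > acc + 1 || 3*d > 1) ==> (!(3*acc >= 3*d - 20))) && ((!(2*d > acc + 1 || 3*d > 1)) ==> (!(3*acc >= 3*d - 20))).
Before the if: (3*d != -7 ==> (((2*e != 9 && v < 9) ==> (((2*d > v - 1 || 3*d > 1) ==> (!(6*d >= 1))) && ((!(2*d > v - 1 || 3*d > 1)) ==> (!(6*d >= 1))))) && ((!(2*e != 9 && v < 9)) ==> ((pos <= -9 ==> 6*pos <= 4*d + 14) && ((6*pos > acc + 4*d - 1 || 9*pos > 6*d - 2) ==> (!(18*pos >= 12*d - 5))) && ((!(6*pos > acc + 4*d - 1 || 9*pos > 6*d - 2)) ==> (!(18*pos >= 12*d - 5))))))) && ((!(3*d != -7)) ==> (((2*d > acc + 1 || 3*d > 1) ==> (!(3*acc >= 3*d - 20))) && ((!(2*d > acc + 1 || 3*d > 1)) ==> (!(3*acc >= 3*d - 20)))))
The weakest precondition is (3*d != -7 ==> (((2*e != 9 && v < 9) ==> (((2*d > v - 1 || 3*d > 1) ==> (!(6*d >= 1))) && ((!(2*d > v - 1 || 3*d > 1)) ==> (!(6*d >= 1))))) && ((!(2*e != 9 && v < 9)) ==> ((pos <= -9 ==> 6*pos <= 4*d + 14) && ((6*pos > acc + 4*d - 1 || 9*pos > 6*d - 2) ==> (!(18*pos >= 12*d - 5))) && ((!(6*pos > acc + 4*d - 1 || 9*pos > 6*d - 2)) ==> (!(18*pos >= 12*d - 5))))))) && ((!(3*d != -7)) ==> (((2*d > acc + 1 || 3*d > 1) ==> (!(3*acc >= 3*d - 20))) && ((!(2*d > acc + 1 || 3*d > 1)) ==> (!(3*acc >= 3*d - 20))))).
Check whether (!(2*e != 9 && v < 9)) && ((!(2*e != 9 && v < 9)) ==> ((pos <= -9 ==> 6*pos <= 34) && ((6*pos > acc + 19 || 9*pos > 28) ==> (!(18*pos >= 55))) && ((!(6*pos > acc + 19 || 9*pos > 28)) ==> (!(18*pos >= 55))))) && d == 5 implies it.
Every state satisfying the precondition satisfies the weakest precondition: the implication holds.
Answer: valid


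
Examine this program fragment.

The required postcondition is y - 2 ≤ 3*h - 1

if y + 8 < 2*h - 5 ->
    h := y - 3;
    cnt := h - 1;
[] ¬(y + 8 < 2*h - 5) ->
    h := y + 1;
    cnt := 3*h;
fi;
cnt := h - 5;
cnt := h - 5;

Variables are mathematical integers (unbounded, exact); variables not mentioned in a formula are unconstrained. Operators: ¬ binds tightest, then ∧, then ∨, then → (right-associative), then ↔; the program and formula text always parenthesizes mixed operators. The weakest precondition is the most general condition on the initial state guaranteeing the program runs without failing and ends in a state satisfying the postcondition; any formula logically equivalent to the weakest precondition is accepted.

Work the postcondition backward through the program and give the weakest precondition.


Working backward. After the program, the postcondition y - 2 ≤ 3*h - 1 must hold; in canonical form it is y ≤ 3*h + 1.
Before cnt := h - 5: y ≤ 3*h + 1
Before cnt := h - 5: y ≤ 3*h + 1
Then branch requires 2*y ≥ 8; else branch requires 2*y ≥ -4.
Before the if: (y < 2*h - 13 → 2*y ≥ 8) ∧ ((¬(y < 2*h - 13)) → 2*y ≥ -4)
Answer: WP = (y < 2*h - 13 → 2*y ≥ 8) ∧ ((¬(y < 2*h - 13)) → 2*y ≥ -4)


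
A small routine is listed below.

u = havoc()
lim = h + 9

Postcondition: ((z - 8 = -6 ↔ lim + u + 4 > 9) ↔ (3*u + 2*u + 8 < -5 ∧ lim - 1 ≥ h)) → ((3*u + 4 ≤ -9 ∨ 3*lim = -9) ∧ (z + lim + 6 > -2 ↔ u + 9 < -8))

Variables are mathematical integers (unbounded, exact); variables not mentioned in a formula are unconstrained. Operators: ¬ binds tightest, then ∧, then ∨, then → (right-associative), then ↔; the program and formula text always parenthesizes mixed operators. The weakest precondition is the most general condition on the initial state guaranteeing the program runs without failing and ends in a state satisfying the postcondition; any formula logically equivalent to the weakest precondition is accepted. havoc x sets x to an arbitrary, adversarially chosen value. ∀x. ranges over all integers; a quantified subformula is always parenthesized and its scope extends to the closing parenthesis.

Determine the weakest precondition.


Working backward. After the program, the postcondition ((z - 8 = -6 ↔ lim + u + 4 > 9) ↔ (3*u + 2*u + 8 < -5 ∧ lim - 1 ≥ h)) → ((3*u + 4 ≤ -9 ∨ 3*lim = -9) ∧ (z + lim + 6 > -2 ↔ u + 9 < -8)) must hold; in canonical form it is ((z = 2 ↔ lim + u > 5) ↔ (5*u < -13 ∧ lim ≥ h + 1)) → ((3*u ≤ -13 ∨ 3*lim = -9) ∧ (lim + z > -8 ↔ u < -17)).
Before lim := h + 9: ((z = 2 ↔ h + u > -4) ↔ 5*u < -13) → ((3*u ≤ -13 ∨ 3*h = -36) ∧ (h + z > -17 ↔ u < -17))
Before havoc u: ∀u_1. (((z = 2 ↔ h + u_1 > -4) ↔ 5*u_1 < -13) → ((3*u_1 ≤ -13 ∨ 3*h = -36) ∧ (h + z > -17 ↔ u_1 < -17)))
Answer: WP = ∀u_1. (((z = 2 ↔ h + u_1 > -4) ↔ 5*u_1 < -13) → ((3*u_1 ≤ -13 ∨ 3*h = -36) ∧ (h + z > -17 ↔ u_1 < -17)))
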